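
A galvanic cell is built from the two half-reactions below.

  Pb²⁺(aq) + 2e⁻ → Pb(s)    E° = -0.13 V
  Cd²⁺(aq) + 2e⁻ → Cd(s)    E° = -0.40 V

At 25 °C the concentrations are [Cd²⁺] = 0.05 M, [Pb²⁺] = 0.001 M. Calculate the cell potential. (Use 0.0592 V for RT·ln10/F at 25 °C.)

0.220 V

The Pb²⁺/Pb couple has the higher reduction potential and acts as the cathode, so E°_cell = -0.13 − (-0.40) = 0.27 V.
Balancing electrons gives n = 2; the reaction quotient is Q = [Cd²⁺]/[Pb²⁺] = 50.0.
At 25 °C, E = E° − (0.0592/n) log Q = 0.27 − (0.0592/2)(1.699) = 0.270 − 0.050 = 0.220 V.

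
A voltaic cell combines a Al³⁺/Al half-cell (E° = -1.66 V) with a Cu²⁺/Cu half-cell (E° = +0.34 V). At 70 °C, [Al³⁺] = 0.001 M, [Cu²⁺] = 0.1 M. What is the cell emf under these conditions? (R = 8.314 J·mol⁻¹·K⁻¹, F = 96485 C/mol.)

The Cu²⁺/Cu couple has the higher reduction potential and acts as the cathode, so E°_cell = +0.34 − (-1.66) = 2.00 V.
Balancing electrons gives n = 6; the reaction quotient is Q = [Al³⁺]^2/[Cu²⁺]^3 = 0.00100.
E = E° − (RT/nF) ln Q = 2.00 − (8.314×343)/(6×96485) × (-6.908) = 2.000 + 0.034 = 2.034 V.

2.03 V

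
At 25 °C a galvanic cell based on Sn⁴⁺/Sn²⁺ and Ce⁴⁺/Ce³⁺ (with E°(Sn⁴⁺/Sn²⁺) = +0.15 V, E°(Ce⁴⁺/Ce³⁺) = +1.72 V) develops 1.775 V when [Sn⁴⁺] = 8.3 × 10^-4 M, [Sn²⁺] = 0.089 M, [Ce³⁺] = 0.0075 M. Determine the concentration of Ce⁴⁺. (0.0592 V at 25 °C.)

From the Nernst equation, log Q = n(E° − E)/0.0592 = 2(1.57 − 1.775)/0.0592 = -6.926, so Q = 1.19 × 10^-7.
With Q = [Sn⁴⁺]·[Ce³⁺]^2/([Sn²⁺]·[Ce⁴⁺]^2) and the known concentrations, [Ce⁴⁺]^2 in the denominator gives [Ce⁴⁺] = 2.1 M.

2.1 M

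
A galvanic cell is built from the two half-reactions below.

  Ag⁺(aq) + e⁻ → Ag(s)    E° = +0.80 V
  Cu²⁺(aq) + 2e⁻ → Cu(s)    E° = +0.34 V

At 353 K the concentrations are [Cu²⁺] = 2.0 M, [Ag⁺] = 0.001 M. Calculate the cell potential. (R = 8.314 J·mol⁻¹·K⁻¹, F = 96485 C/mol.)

0.239 V

The Ag⁺/Ag couple has the higher reduction potential and acts as the cathode, so E°_cell = +0.80 − (+0.34) = 0.46 V.
Balancing electrons gives n = 2; the reaction quotient is Q = [Cu²⁺]/[Ag⁺]^2 = 2 × 10^6.
E = E° − (RT/nF) ln Q = 0.46 − (8.314×353)/(2×96485) × (14.509) = 0.460 − 0.221 = 0.239 V.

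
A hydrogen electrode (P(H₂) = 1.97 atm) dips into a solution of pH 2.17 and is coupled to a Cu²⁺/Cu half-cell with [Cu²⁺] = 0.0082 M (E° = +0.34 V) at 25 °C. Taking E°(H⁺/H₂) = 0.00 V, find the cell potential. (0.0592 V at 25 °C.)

The Cu²⁺/Cu couple is the cathode, so E°_cell = 0.34 V; n = 2.
[H⁺] = 10^(−2.17) = 0.0068 M, and Q = [H⁺]^2 / ([Cu²⁺]·P(H₂)) = 0.00283.
E = E° − (0.0592/2) log Q = 0.34 − (0.0592/2)(-2.548) = 0.415 V.

0.42 V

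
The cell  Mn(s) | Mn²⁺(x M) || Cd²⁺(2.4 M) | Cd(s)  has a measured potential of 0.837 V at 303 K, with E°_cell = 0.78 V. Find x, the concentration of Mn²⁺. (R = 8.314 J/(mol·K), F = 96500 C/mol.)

0.03 M

From the Nernst equation, ln Q = nF(E° − E)/RT = 2×96500×(0.78 − 0.837)/(8.314×303) = -4.367, so Q = 0.0127.
With Q = [Mn²⁺]/[Cd²⁺] and the known concentrations, [Mn²⁺] in the numerator gives [Mn²⁺] = 0.03 M.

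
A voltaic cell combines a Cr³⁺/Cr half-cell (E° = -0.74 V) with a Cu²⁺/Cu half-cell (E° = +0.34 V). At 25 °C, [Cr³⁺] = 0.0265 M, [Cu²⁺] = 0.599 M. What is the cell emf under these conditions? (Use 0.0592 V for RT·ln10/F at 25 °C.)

1.10 V

The Cu²⁺/Cu couple has the higher reduction potential and acts as the cathode, so E°_cell = +0.34 − (-0.74) = 1.08 V.
Balancing electrons gives n = 6; the reaction quotient is Q = [Cr³⁺]^2/[Cu²⁺]^3 = 0.00327.
At 25 °C, E = E° − (0.0592/n) log Q = 1.08 − (0.0592/6)(-2.486) = 1.080 + 0.025 = 1.105 V.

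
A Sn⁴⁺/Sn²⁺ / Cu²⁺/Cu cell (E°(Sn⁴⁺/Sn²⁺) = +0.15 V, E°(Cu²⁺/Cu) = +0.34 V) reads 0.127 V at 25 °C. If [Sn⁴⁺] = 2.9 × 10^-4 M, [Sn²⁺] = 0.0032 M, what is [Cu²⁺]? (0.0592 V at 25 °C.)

From the Nernst equation, log Q = n(E° − E)/0.0592 = 2(0.19 − 0.127)/0.0592 = 2.128, so Q = 134.
With Q = [Sn⁴⁺]/([Sn²⁺]·[Cu²⁺]) and the known concentrations, [Cu²⁺] in the denominator gives [Cu²⁺] = 6.7 × 10^-4 M.

6.7 × 10^-4 M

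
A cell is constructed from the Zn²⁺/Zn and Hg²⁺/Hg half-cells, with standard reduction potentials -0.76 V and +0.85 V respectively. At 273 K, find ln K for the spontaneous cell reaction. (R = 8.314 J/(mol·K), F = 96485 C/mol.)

E°_cell = +0.85 − (-0.76) = 1.61 V, with n = 2 electrons transferred.
At equilibrium E = 0, so the Nernst equation gives ln K = nFE°/RT = (2)(96485)(1.61)/((8.314)(273)) = 136.88.

ln K = 136.9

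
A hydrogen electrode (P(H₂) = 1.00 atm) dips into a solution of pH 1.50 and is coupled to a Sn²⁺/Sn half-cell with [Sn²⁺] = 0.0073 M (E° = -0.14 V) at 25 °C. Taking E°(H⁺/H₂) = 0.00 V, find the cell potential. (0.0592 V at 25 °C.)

The hydrogen couple is the cathode, so E°_cell = 0.14 V; n = 2.
[H⁺] = 10^(−1.50) = 0.032 M, and Q = [Sn²⁺]·P(H₂) / [H⁺]^2 = 7.30.
E = E° − (0.0592/2) log Q = 0.14 − (0.0592/2)(0.863) = 0.114 V.

0.11 V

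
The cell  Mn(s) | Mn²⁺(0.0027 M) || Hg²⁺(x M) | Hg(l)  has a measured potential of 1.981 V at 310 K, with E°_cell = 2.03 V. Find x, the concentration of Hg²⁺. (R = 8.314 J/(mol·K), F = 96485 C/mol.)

6.9 × 10^-5 M

From the Nernst equation, ln Q = nF(E° − E)/RT = 2×96485×(2.03 − 1.981)/(8.314×310) = 3.669, so Q = 39.2.
With Q = [Mn²⁺]/[Hg²⁺] and the known concentrations, [Hg²⁺] in the denominator gives [Hg²⁺] = 6.9 × 10^-5 M.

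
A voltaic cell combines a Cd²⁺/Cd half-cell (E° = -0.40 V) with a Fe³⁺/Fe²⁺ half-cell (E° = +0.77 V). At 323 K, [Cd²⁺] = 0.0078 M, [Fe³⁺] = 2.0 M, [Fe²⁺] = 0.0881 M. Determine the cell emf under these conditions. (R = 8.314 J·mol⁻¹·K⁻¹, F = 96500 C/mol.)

The Fe³⁺/Fe²⁺ couple has the higher reduction potential and acts as the cathode, so E°_cell = +0.77 − (-0.40) = 1.17 V.
Balancing electrons gives n = 2; the reaction quotient is Q = [Cd²⁺]·[Fe²⁺]^2/[Fe³⁺]^2 = 1.51 × 10^-5.
E = E° − (RT/nF) ln Q = 1.17 − (8.314×323)/(2×96500) × (-11.098) = 1.170 + 0.154 = 1.324 V.

1.32 V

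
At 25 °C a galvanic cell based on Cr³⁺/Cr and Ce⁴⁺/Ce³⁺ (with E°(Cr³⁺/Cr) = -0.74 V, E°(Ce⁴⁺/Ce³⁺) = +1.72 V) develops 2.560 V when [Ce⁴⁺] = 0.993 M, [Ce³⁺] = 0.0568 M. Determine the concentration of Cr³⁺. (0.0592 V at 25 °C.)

0.046 M

From the Nernst equation, log Q = n(E° − E)/0.0592 = 3(2.46 − 2.560)/0.0592 = -5.068, so Q = 8.56 × 10^-6.
With Q = [Cr³⁺]·[Ce³⁺]^3/[Ce⁴⁺]^3 and the known concentrations, [Cr³⁺] in the numerator gives [Cr³⁺] = 0.046 M.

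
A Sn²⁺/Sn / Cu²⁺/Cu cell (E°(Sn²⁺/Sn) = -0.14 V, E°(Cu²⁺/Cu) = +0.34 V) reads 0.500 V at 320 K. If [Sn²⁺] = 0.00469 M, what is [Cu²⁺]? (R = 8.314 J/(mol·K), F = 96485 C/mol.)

From the Nernst equation, ln Q = nF(E° − E)/RT = 2×96485×(0.48 − 0.500)/(8.314×320) = -1.451, so Q = 0.234.
With Q = [Sn²⁺]/[Cu²⁺] and the known concentrations, [Cu²⁺] in the denominator gives [Cu²⁺] = 0.02 M.

0.02 M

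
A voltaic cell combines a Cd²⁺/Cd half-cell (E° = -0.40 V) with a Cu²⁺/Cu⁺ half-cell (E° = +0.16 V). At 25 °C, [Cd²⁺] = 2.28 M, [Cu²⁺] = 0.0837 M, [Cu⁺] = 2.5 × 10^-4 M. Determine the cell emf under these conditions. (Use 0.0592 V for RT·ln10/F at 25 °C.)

0.699 V

The Cu²⁺/Cu⁺ couple has the higher reduction potential and acts as the cathode, so E°_cell = +0.16 − (-0.40) = 0.56 V.
Balancing electrons gives n = 2; the reaction quotient is Q = [Cd²⁺]·[Cu⁺]^2/[Cu²⁺]^2 = 2.03 × 10^-5.
At 25 °C, E = E° − (0.0592/n) log Q = 0.56 − (0.0592/2)(-4.692) = 0.560 + 0.139 = 0.699 V.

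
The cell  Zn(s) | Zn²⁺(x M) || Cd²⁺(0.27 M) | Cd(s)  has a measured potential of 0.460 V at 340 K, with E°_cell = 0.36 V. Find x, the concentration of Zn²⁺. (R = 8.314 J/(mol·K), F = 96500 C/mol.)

2.9 × 10^-4 M

From the Nernst equation, ln Q = nF(E° − E)/RT = 2×96500×(0.36 − 0.460)/(8.314×340) = -6.828, so Q = 0.00108.
With Q = [Zn²⁺]/[Cd²⁺] and the known concentrations, [Zn²⁺] in the numerator gives [Zn²⁺] = 2.9 × 10^-4 M.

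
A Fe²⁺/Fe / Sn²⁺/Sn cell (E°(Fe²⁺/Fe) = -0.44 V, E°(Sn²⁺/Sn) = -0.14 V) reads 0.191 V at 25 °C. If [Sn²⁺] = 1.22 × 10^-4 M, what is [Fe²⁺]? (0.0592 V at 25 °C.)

0.59 M

From the Nernst equation, log Q = n(E° − E)/0.0592 = 2(0.30 − 0.191)/0.0592 = 3.682, so Q = 4810.
With Q = [Fe²⁺]/[Sn²⁺] and the known concentrations, [Fe²⁺] in the numerator gives [Fe²⁺] = 0.59 M.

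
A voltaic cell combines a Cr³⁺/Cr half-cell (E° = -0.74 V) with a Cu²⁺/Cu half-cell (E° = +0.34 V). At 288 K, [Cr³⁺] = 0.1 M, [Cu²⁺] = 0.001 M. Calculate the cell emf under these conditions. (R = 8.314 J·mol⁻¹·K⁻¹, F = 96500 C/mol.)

The Cu²⁺/Cu couple has the higher reduction potential and acts as the cathode, so E°_cell = +0.34 − (-0.74) = 1.08 V.
Balancing electrons gives n = 6; the reaction quotient is Q = [Cr³⁺]^2/[Cu²⁺]^3 = 1 × 10^7.
E = E° − (RT/nF) ln Q = 1.08 − (8.314×288)/(6×96500) × (16.118) = 1.080 − 0.067 = 1.013 V.

1.01 V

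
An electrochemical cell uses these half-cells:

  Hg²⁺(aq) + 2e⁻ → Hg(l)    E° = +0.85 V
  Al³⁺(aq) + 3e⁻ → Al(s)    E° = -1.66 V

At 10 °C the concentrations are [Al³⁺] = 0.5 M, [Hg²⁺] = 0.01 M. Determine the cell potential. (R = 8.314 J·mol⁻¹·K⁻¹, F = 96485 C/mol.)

2.46 V

The Hg²⁺/Hg couple has the higher reduction potential and acts as the cathode, so E°_cell = +0.85 − (-1.66) = 2.51 V.
Balancing electrons gives n = 6; the reaction quotient is Q = [Al³⁺]^2/[Hg²⁺]^3 = 2.5 × 10^5.
E = E° − (RT/nF) ln Q = 2.51 − (8.314×283)/(6×96485) × (12.429) = 2.510 − 0.051 = 2.459 V.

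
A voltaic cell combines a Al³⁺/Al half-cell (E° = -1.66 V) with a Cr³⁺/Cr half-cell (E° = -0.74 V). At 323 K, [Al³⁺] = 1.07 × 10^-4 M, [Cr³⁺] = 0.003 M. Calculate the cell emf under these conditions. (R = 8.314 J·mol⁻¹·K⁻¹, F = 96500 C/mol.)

0.951 V

The Cr³⁺/Cr couple has the higher reduction potential and acts as the cathode, so E°_cell = -0.74 − (-1.66) = 0.92 V.
Balancing electrons gives n = 3; the reaction quotient is Q = [Al³⁺]/[Cr³⁺] = 0.0357.
E = E° − (RT/nF) ln Q = 0.92 − (8.314×323)/(3×96500) × (-3.334) = 0.920 + 0.031 = 0.951 V.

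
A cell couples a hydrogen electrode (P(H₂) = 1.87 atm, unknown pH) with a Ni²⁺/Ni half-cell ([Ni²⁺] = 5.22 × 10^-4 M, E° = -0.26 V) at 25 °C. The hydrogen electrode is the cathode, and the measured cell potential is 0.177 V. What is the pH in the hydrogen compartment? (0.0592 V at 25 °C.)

pH = 2.91

E°_cell = 0.26 V and n = 2.
log Q = n(E° − E)/0.0592 = 2×(0.26 − 0.177)/0.0592 = 2.804.
With Q = [Ni²⁺]·P(H₂) / [H⁺]^2, solving for [H⁺] gives log[H⁺] = -2.907, so pH = 2.91.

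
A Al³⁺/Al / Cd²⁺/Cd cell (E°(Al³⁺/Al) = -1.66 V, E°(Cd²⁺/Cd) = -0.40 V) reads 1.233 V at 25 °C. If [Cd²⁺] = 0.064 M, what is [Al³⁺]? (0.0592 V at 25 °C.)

0.38 M

From the Nernst equation, log Q = n(E° − E)/0.0592 = 6(1.26 − 1.233)/0.0592 = 2.736, so Q = 545.
With Q = [Al³⁺]^2/[Cd²⁺]^3 and the known concentrations, [Al³⁺]^2 in the numerator gives [Al³⁺] = 0.38 M.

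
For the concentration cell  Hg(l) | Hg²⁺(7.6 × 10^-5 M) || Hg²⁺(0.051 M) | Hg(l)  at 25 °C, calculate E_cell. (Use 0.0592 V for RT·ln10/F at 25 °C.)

0.084 V

Both half-cells are Hg²⁺/Hg, so E°_cell = 0. The concentrated side is the cathode; the cell reaction moves Hg²⁺ from high to low concentration with n = 2.
Q = [Hg²⁺]_dilute/[Hg²⁺]_conc = 7.6 × 10^-5/0.051 = 0.00149.
E = 0 − (0.0592/2) log Q = −(0.0592/2)(-2.827) = 0.0837 V.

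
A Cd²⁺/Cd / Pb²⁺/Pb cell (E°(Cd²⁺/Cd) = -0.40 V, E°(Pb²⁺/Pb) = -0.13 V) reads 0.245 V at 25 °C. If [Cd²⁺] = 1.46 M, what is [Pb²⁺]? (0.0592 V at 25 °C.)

From the Nernst equation, log Q = n(E° − E)/0.0592 = 2(0.27 − 0.245)/0.0592 = 0.845, so Q = 6.99.
With Q = [Cd²⁺]/[Pb²⁺] and the known concentrations, [Pb²⁺] in the denominator gives [Pb²⁺] = 0.21 M.

0.21 M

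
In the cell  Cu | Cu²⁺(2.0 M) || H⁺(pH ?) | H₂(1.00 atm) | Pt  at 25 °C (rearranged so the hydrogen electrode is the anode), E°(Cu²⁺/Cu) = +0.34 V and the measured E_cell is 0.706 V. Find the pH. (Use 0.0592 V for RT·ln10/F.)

pH = 6.03

E°_cell = 0.34 V and n = 2.
log Q = n(E° − E)/0.0592 = 2×(0.34 − 0.706)/0.0592 = -12.365.
With Q = [H⁺]^2 / ([Cu²⁺]·P(H₂)), solving for [H⁺] gives log[H⁺] = -6.032, so pH = 6.03.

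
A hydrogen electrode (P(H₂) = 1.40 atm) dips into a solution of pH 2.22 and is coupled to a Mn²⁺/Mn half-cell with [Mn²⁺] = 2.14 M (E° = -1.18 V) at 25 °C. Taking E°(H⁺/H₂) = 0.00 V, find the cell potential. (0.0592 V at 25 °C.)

1.03 V

The hydrogen couple is the cathode, so E°_cell = 1.18 V; n = 2.
[H⁺] = 10^(−2.22) = 0.0060 M, and Q = [Mn²⁺]·P(H₂) / [H⁺]^2 = 8.25 × 10^4.
E = E° − (0.0592/2) log Q = 1.18 − (0.0592/2)(4.917) = 1.034 V.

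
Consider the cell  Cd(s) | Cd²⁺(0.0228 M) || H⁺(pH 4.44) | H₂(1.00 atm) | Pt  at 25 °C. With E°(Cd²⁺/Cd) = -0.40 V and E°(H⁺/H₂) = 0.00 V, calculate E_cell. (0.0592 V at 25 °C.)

0.19 V

The hydrogen couple is the cathode, so E°_cell = 0.40 V; n = 2.
[H⁺] = 10^(−4.44) = 3.6 × 10^-5 M, and Q = [Cd²⁺]·P(H₂) / [H⁺]^2 = 1.73 × 10^7.
E = E° − (0.0592/2) log Q = 0.40 − (0.0592/2)(7.238) = 0.186 V.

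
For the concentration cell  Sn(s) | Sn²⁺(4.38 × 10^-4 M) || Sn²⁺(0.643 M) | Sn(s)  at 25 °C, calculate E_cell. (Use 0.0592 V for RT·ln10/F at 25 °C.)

0.094 V

Both half-cells are Sn²⁺/Sn, so E°_cell = 0. The concentrated side is the cathode; the cell reaction moves Sn²⁺ from high to low concentration with n = 2.
Q = [Sn²⁺]_dilute/[Sn²⁺]_conc = 4.38 × 10^-4/0.643 = 6.81 × 10^-4.
E = 0 − (0.0592/2) log Q = −(0.0592/2)(-3.167) = 0.0937 V.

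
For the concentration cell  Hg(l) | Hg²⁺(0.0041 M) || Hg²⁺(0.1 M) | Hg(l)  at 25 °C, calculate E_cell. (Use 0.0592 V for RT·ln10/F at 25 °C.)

Both half-cells are Hg²⁺/Hg, so E°_cell = 0. The concentrated side is the cathode; the cell reaction moves Hg²⁺ from high to low concentration with n = 2.
Q = [Hg²⁺]_dilute/[Hg²⁺]_conc = 0.0041/0.1 = 0.0410.
E = 0 − (0.0592/2) log Q = −(0.0592/2)(-1.387) = 0.0411 V.

0.041 V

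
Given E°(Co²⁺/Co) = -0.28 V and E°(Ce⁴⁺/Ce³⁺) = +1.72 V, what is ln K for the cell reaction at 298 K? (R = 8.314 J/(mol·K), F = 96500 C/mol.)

ln K = 155.8

E°_cell = +1.72 − (-0.28) = 2.00 V, with n = 2 electrons transferred.
At equilibrium E = 0, so the Nernst equation gives ln K = nFE°/RT = (2)(96500)(2.00)/((8.314)(298)) = 155.80.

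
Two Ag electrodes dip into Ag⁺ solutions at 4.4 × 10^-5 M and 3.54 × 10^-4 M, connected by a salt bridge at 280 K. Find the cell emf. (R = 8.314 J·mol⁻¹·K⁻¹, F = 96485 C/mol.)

Both half-cells are Ag⁺/Ag, so E°_cell = 0. The concentrated side is the cathode; the cell reaction moves Ag⁺ from high to low concentration with n = 1.
Q = [Ag⁺]_dilute/[Ag⁺]_conc = 4.4 × 10^-5/3.54 × 10^-4 = 0.124.
E = 0 − (RT/nF) ln Q = −((8.314×280)/(1×96485))(-2.085) = 0.0503 V.

0.050 V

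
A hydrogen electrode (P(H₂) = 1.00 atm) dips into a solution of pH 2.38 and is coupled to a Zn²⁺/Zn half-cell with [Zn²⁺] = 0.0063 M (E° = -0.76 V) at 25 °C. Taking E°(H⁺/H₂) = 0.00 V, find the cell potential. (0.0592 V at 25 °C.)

The hydrogen couple is the cathode, so E°_cell = 0.76 V; n = 2.
[H⁺] = 10^(−2.38) = 0.0042 M, and Q = [Zn²⁺]·P(H₂) / [H⁺]^2 = 363.
E = E° − (0.0592/2) log Q = 0.76 − (0.0592/2)(2.559) = 0.684 V.

0.68 V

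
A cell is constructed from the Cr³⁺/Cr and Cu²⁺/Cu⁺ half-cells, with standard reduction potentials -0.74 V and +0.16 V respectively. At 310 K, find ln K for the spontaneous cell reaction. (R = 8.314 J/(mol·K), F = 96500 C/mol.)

E°_cell = +0.16 − (-0.74) = 0.90 V, with n = 3 electrons transferred.
At equilibrium E = 0, so the Nernst equation gives ln K = nFE°/RT = (3)(96500)(0.90)/((8.314)(310)) = 101.09.

ln K = 101.1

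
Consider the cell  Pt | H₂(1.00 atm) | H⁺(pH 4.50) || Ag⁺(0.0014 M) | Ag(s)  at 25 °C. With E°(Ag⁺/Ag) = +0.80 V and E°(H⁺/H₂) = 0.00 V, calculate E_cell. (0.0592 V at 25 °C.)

The Ag⁺/Ag couple is the cathode, so E°_cell = 0.80 V; n = 2.
[H⁺] = 10^(−4.50) = 3.2 × 10^-5 M, and Q = [H⁺]^2 / ([Ag⁺]^2·P(H₂)) = 5.1 × 10^-4.
E = E° − (0.0592/2) log Q = 0.80 − (0.0592/2)(-3.292) = 0.897 V.

0.90 V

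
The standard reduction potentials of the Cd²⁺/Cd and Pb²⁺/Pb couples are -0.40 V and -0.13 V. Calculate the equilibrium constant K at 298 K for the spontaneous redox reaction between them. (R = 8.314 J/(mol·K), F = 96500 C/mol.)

E°_cell = -0.13 − (-0.40) = 0.27 V, with n = 2 electrons transferred.
At equilibrium E = 0, so the Nernst equation gives ln K = nFE°/RT = (2)(96500)(0.27)/((8.314)(298)) = 21.03.
K = e^21.03 = 1.4 × 10^9.

1.4 × 10^9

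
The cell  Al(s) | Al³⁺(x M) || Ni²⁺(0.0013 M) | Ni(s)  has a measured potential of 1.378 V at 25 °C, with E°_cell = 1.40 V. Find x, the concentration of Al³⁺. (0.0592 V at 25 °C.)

6.1 × 10^-4 M

From the Nernst equation, log Q = n(E° − E)/0.0592 = 6(1.40 − 1.378)/0.0592 = 2.230, so Q = 170.
With Q = [Al³⁺]^2/[Ni²⁺]^3 and the known concentrations, [Al³⁺]^2 in the numerator gives [Al³⁺] = 6.1 × 10^-4 M.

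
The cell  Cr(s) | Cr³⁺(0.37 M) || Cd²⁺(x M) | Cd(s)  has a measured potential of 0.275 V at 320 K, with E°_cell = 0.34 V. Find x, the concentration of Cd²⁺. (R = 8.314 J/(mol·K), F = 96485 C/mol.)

0.0046 M

From the Nernst equation, ln Q = nF(E° − E)/RT = 6×96485×(0.34 − 0.275)/(8.314×320) = 14.144, so Q = 1.39 × 10^6.
With Q = [Cr³⁺]^2/[Cd²⁺]^3 and the known concentrations, [Cd²⁺]^3 in the denominator gives [Cd²⁺] = 0.0046 M.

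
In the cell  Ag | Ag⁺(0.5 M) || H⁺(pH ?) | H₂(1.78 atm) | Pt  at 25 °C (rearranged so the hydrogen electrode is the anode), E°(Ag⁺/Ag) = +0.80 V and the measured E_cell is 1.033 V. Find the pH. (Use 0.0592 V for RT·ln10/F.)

E°_cell = 0.80 V and n = 2.
log Q = n(E° − E)/0.0592 = 2×(0.80 − 1.033)/0.0592 = -7.872.
With Q = [H⁺]^2 / ([Ag⁺]^2·P(H₂)), solving for [H⁺] gives log[H⁺] = -4.112, so pH = 4.11.

pH = 4.11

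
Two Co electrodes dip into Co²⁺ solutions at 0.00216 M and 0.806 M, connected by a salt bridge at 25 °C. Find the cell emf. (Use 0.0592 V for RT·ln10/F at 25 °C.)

Both half-cells are Co²⁺/Co, so E°_cell = 0. The concentrated side is the cathode; the cell reaction moves Co²⁺ from high to low concentration with n = 2.
Q = [Co²⁺]_dilute/[Co²⁺]_conc = 0.00216/0.806 = 0.00268.
E = 0 − (0.0592/2) log Q = −(0.0592/2)(-2.572) = 0.0761 V.

0.076 V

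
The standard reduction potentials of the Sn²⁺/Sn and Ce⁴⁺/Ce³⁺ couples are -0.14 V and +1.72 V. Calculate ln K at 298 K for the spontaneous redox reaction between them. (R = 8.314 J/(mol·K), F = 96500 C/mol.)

E°_cell = +1.72 − (-0.14) = 1.86 V, with n = 2 electrons transferred.
At equilibrium E = 0, so the Nernst equation gives ln K = nFE°/RT = (2)(96500)(1.86)/((8.314)(298)) = 144.89.

ln K = 144.9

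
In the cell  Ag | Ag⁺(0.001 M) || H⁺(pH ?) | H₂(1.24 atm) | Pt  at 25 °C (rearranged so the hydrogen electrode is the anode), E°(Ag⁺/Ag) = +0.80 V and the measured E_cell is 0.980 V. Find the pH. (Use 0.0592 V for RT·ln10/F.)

E°_cell = 0.80 V and n = 2.
log Q = n(E° − E)/0.0592 = 2×(0.80 − 0.980)/0.0592 = -6.081.
With Q = [H⁺]^2 / ([Ag⁺]^2·P(H₂)), solving for [H⁺] gives log[H⁺] = -5.994, so pH = 5.99.

pH = 5.99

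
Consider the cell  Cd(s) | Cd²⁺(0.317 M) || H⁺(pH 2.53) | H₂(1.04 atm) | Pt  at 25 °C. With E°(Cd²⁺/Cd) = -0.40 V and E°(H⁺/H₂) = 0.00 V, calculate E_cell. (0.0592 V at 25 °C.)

0.26 V

The hydrogen couple is the cathode, so E°_cell = 0.40 V; n = 2.
[H⁺] = 10^(−2.53) = 0.0030 M, and Q = [Cd²⁺]·P(H₂) / [H⁺]^2 = 3.79 × 10^4.
E = E° − (0.0592/2) log Q = 0.40 − (0.0592/2)(4.578) = 0.264 V.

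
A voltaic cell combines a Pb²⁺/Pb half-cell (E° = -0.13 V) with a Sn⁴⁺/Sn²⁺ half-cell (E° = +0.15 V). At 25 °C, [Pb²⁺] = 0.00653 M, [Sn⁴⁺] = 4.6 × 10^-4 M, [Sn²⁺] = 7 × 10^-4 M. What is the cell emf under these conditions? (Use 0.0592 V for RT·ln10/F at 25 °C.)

The Sn⁴⁺/Sn²⁺ couple has the higher reduction potential and acts as the cathode, so E°_cell = +0.15 − (-0.13) = 0.28 V.
Balancing electrons gives n = 2; the reaction quotient is Q = [Pb²⁺]·[Sn²⁺]/[Sn⁴⁺] = 0.00994.
At 25 °C, E = E° − (0.0592/n) log Q = 0.28 − (0.0592/2)(-2.003) = 0.280 + 0.059 = 0.339 V.

0.339 V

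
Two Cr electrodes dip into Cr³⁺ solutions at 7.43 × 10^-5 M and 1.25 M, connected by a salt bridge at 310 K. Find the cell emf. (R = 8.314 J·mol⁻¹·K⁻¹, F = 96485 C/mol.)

0.087 V

Both half-cells are Cr³⁺/Cr, so E°_cell = 0. The concentrated side is the cathode; the cell reaction moves Cr³⁺ from high to low concentration with n = 3.
Q = [Cr³⁺]_dilute/[Cr³⁺]_conc = 7.43 × 10^-5/1.25 = 5.94 × 10^-5.
E = 0 − (RT/nF) ln Q = −((8.314×310)/(3×96485))(-9.731) = 0.0866 V.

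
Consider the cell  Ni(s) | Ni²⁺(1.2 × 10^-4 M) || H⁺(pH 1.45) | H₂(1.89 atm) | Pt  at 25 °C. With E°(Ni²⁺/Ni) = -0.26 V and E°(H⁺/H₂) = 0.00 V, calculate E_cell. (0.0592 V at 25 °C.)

0.28 V

The hydrogen couple is the cathode, so E°_cell = 0.26 V; n = 2.
[H⁺] = 10^(−1.45) = 0.035 M, and Q = [Ni²⁺]·P(H₂) / [H⁺]^2 = 0.180.
E = E° − (0.0592/2) log Q = 0.26 − (0.0592/2)(-0.744) = 0.282 V.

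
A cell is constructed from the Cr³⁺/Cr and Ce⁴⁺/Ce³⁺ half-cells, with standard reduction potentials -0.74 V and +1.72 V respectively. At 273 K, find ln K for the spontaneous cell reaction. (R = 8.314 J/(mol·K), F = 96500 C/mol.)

E°_cell = +1.72 − (-0.74) = 2.46 V, with n = 3 electrons transferred.
At equilibrium E = 0, so the Nernst equation gives ln K = nFE°/RT = (3)(96500)(2.46)/((8.314)(273)) = 313.77.

ln K = 313.8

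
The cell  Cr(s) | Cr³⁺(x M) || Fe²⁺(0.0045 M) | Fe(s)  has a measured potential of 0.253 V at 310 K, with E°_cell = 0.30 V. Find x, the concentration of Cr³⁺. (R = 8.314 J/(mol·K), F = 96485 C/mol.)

From the Nernst equation, ln Q = nF(E° − E)/RT = 6×96485×(0.30 − 0.253)/(8.314×310) = 10.557, so Q = 3.84 × 10^4.
With Q = [Cr³⁺]^2/[Fe²⁺]^3 and the known concentrations, [Cr³⁺]^2 in the numerator gives [Cr³⁺] = 0.059 M.

0.059 M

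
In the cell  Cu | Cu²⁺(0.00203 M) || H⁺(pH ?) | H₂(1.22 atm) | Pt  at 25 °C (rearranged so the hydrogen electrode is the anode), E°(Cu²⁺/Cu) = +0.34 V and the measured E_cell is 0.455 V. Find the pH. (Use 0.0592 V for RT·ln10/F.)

E°_cell = 0.34 V and n = 2.
log Q = n(E° − E)/0.0592 = 2×(0.34 − 0.455)/0.0592 = -3.885.
With Q = [H⁺]^2 / ([Cu²⁺]·P(H₂)), solving for [H⁺] gives log[H⁺] = -3.246, so pH = 3.25.

pH = 3.25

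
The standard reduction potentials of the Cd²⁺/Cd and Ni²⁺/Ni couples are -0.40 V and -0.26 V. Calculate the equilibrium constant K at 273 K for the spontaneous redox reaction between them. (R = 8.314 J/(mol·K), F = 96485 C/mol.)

1.5 × 10^5

E°_cell = -0.26 − (-0.40) = 0.14 V, with n = 2 electrons transferred.
At equilibrium E = 0, so the Nernst equation gives ln K = nFE°/RT = (2)(96485)(0.14)/((8.314)(273)) = 11.90.
K = e^11.90 = 1.5 × 10^5.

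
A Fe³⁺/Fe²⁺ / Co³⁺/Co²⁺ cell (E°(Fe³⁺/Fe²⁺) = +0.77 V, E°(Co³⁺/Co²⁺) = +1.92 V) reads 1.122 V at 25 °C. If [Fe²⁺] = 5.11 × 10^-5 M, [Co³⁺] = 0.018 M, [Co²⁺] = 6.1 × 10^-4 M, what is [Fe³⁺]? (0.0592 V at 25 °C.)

From the Nernst equation, log Q = n(E° − E)/0.0592 = 1(1.15 − 1.122)/0.0592 = 0.473, so Q = 2.97.
With Q = [Fe³⁺]·[Co²⁺]/([Fe²⁺]·[Co³⁺]) and the known concentrations, [Fe³⁺] in the numerator gives [Fe³⁺] = 0.0045 M.

0.0045 M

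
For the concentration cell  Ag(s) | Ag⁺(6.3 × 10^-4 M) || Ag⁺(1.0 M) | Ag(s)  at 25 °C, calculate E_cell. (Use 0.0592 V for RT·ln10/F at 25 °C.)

Both half-cells are Ag⁺/Ag, so E°_cell = 0. The concentrated side is the cathode; the cell reaction moves Ag⁺ from high to low concentration with n = 1.
Q = [Ag⁺]_dilute/[Ag⁺]_conc = 6.3 × 10^-4/1.0 = 6.3 × 10^-4.
E = 0 − (0.0592/1) log Q = −(0.0592/1)(-3.201) = 0.1895 V.

0.19 V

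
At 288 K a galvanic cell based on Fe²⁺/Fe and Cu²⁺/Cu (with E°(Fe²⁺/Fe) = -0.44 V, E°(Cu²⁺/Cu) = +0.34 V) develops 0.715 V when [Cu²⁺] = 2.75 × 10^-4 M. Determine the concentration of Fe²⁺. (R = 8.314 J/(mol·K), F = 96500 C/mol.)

From the Nernst equation, ln Q = nF(E° − E)/RT = 2×96500×(0.78 − 0.715)/(8.314×288) = 5.239, so Q = 189.
With Q = [Fe²⁺]/[Cu²⁺] and the known concentrations, [Fe²⁺] in the numerator gives [Fe²⁺] = 0.052 M.

0.052 M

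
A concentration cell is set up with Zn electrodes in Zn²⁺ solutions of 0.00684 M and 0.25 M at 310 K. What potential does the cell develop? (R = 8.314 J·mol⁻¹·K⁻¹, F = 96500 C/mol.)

0.048 V

Both half-cells are Zn²⁺/Zn, so E°_cell = 0. The concentrated side is the cathode; the cell reaction moves Zn²⁺ from high to low concentration with n = 2.
Q = [Zn²⁺]_dilute/[Zn²⁺]_conc = 0.00684/0.25 = 0.0274.
E = 0 − (RT/nF) ln Q = −((8.314×310)/(2×96500))(-3.599) = 0.0481 V.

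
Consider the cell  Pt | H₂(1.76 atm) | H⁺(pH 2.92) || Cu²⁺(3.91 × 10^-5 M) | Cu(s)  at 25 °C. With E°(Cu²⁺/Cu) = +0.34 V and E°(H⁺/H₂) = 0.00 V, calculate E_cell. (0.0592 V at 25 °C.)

0.39 V

The Cu²⁺/Cu couple is the cathode, so E°_cell = 0.34 V; n = 2.
[H⁺] = 10^(−2.92) = 0.0012 M, and Q = [H⁺]^2 / ([Cu²⁺]·P(H₂)) = 0.0210.
E = E° − (0.0592/2) log Q = 0.34 − (0.0592/2)(-1.678) = 0.390 V.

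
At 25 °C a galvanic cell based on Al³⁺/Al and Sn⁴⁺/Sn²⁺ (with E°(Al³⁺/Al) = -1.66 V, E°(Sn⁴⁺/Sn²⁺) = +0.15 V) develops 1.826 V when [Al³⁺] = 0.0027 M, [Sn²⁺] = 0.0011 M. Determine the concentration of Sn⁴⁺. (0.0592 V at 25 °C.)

7.4 × 10^-5 M

From the Nernst equation, log Q = n(E° − E)/0.0592 = 6(1.81 − 1.826)/0.0592 = -1.622, so Q = 0.0239.
With Q = [Al³⁺]^2·[Sn²⁺]^3/[Sn⁴⁺]^3 and the known concentrations, [Sn⁴⁺]^3 in the denominator gives [Sn⁴⁺] = 7.4 × 10^-5 M.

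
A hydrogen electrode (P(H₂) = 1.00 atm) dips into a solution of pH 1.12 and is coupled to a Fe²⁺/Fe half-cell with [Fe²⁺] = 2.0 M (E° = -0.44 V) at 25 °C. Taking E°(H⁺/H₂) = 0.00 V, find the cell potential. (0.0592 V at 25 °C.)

0.36 V

The hydrogen couple is the cathode, so E°_cell = 0.44 V; n = 2.
[H⁺] = 10^(−1.12) = 0.076 M, and Q = [Fe²⁺]·P(H₂) / [H⁺]^2 = 348.
E = E° − (0.0592/2) log Q = 0.44 − (0.0592/2)(2.541) = 0.365 V.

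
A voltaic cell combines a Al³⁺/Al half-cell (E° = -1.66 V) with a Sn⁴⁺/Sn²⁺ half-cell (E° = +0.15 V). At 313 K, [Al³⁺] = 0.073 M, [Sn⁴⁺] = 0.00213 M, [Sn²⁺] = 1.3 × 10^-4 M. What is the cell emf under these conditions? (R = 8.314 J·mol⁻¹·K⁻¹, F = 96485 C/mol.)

The Sn⁴⁺/Sn²⁺ couple has the higher reduction potential and acts as the cathode, so E°_cell = +0.15 − (-1.66) = 1.81 V.
Balancing electrons gives n = 6; the reaction quotient is Q = [Al³⁺]^2·[Sn²⁺]^3/[Sn⁴⁺]^3 = 1.21 × 10^-6.
E = E° − (RT/nF) ln Q = 1.81 − (8.314×313)/(6×96485) × (-13.624) = 1.810 + 0.061 = 1.871 V.

1.87 V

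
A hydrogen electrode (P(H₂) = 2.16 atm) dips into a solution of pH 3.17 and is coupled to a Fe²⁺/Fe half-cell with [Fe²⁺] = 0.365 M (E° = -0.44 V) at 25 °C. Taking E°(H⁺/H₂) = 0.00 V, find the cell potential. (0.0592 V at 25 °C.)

0.26 V

The hydrogen couple is the cathode, so E°_cell = 0.44 V; n = 2.
[H⁺] = 10^(−3.17) = 6.8 × 10^-4 M, and Q = [Fe²⁺]·P(H₂) / [H⁺]^2 = 1.72 × 10^6.
E = E° − (0.0592/2) log Q = 0.44 − (0.0592/2)(6.237) = 0.255 V.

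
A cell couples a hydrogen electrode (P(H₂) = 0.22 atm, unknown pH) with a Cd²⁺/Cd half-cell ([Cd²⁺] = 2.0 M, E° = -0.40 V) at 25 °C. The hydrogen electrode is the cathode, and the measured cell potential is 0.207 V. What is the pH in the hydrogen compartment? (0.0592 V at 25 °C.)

pH = 3.44

E°_cell = 0.40 V and n = 2.
log Q = n(E° − E)/0.0592 = 2×(0.40 − 0.207)/0.0592 = 6.520.
With Q = [Cd²⁺]·P(H₂) / [H⁺]^2, solving for [H⁺] gives log[H⁺] = -3.438, so pH = 3.44.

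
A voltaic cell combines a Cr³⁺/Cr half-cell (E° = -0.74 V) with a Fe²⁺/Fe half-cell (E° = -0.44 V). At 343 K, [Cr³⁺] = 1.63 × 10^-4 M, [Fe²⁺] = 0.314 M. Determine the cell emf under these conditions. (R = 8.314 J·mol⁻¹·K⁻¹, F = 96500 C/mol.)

0.369 V

The Fe²⁺/Fe couple has the higher reduction potential and acts as the cathode, so E°_cell = -0.44 − (-0.74) = 0.30 V.
Balancing electrons gives n = 6; the reaction quotient is Q = [Cr³⁺]^2/[Fe²⁺]^3 = 8.58 × 10^-7.
E = E° − (RT/nF) ln Q = 0.30 − (8.314×343)/(6×96500) × (-13.968) = 0.300 + 0.069 = 0.369 V.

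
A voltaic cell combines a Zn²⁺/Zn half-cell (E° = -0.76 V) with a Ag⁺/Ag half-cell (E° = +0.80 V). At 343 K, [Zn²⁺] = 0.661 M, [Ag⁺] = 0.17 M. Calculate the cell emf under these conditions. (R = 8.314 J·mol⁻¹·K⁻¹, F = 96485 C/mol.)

The Ag⁺/Ag couple has the higher reduction potential and acts as the cathode, so E°_cell = +0.80 − (-0.76) = 1.56 V.
Balancing electrons gives n = 2; the reaction quotient is Q = [Zn²⁺]/[Ag⁺]^2 = 22.9.
E = E° − (RT/nF) ln Q = 1.56 − (8.314×343)/(2×96485) × (3.130) = 1.560 − 0.046 = 1.514 V.

1.51 V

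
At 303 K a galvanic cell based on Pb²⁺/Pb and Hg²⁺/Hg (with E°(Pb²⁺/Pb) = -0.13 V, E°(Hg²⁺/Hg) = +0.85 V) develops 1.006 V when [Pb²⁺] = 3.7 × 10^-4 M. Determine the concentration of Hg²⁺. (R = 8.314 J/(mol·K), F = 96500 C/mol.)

0.0027 M

From the Nernst equation, ln Q = nF(E° − E)/RT = 2×96500×(0.98 − 1.006)/(8.314×303) = -1.992, so Q = 0.136.
With Q = [Pb²⁺]/[Hg²⁺] and the known concentrations, [Hg²⁺] in the denominator gives [Hg²⁺] = 0.0027 M.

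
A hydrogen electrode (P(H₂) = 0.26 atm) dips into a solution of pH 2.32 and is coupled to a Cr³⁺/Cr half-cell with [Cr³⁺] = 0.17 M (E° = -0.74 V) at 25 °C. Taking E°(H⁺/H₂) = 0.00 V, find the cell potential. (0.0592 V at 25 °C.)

The hydrogen couple is the cathode, so E°_cell = 0.74 V; n = 6.
[H⁺] = 10^(−2.32) = 0.0048 M, and Q = [Cr³⁺]^2·P(H₂)^3 / [H⁺]^6 = 4.22 × 10^10.
E = E° − (0.0592/6) log Q = 0.74 − (0.0592/6)(10.626) = 0.635 V.

0.64 V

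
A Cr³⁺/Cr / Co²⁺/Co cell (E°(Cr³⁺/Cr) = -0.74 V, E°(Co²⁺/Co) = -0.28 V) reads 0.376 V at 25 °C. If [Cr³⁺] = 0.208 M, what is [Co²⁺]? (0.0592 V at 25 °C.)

From the Nernst equation, log Q = n(E° − E)/0.0592 = 6(0.46 − 0.376)/0.0592 = 8.514, so Q = 3.26 × 10^8.
With Q = [Cr³⁺]^2/[Co²⁺]^3 and the known concentrations, [Co²⁺]^3 in the denominator gives [Co²⁺] = 5.1 × 10^-4 M.

5.1 × 10^-4 M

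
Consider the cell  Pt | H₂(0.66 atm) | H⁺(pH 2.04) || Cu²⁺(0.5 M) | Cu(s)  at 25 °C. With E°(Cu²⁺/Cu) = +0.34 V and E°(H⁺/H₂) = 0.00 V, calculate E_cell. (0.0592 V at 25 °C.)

0.45 V

The Cu²⁺/Cu couple is the cathode, so E°_cell = 0.34 V; n = 2.
[H⁺] = 10^(−2.04) = 0.0091 M, and Q = [H⁺]^2 / ([Cu²⁺]·P(H₂)) = 2.52 × 10^-4.
E = E° − (0.0592/2) log Q = 0.34 − (0.0592/2)(-3.599) = 0.447 V.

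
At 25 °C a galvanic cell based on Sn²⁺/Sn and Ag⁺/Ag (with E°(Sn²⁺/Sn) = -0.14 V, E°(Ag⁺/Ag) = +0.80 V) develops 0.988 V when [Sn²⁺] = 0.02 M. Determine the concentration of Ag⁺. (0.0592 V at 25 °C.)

0.91 M

From the Nernst equation, log Q = n(E° − E)/0.0592 = 2(0.94 − 0.988)/0.0592 = -1.622, so Q = 0.0239.
With Q = [Sn²⁺]/[Ag⁺]^2 and the known concentrations, [Ag⁺]^2 in the denominator gives [Ag⁺] = 0.91 M.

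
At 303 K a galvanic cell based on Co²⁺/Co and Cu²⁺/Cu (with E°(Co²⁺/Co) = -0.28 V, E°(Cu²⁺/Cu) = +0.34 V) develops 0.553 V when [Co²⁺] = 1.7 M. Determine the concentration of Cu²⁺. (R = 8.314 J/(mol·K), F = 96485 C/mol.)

0.01 M

From the Nernst equation, ln Q = nF(E° − E)/RT = 2×96485×(0.62 − 0.553)/(8.314×303) = 5.132, so Q = 169.
With Q = [Co²⁺]/[Cu²⁺] and the known concentrations, [Cu²⁺] in the denominator gives [Cu²⁺] = 0.01 M.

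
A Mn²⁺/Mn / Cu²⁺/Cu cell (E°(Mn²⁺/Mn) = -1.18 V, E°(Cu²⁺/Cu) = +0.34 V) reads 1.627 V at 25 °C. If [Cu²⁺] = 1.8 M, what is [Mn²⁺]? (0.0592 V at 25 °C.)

4.4 × 10^-4 M

From the Nernst equation, log Q = n(E° − E)/0.0592 = 2(1.52 − 1.627)/0.0592 = -3.615, so Q = 2.43 × 10^-4.
With Q = [Mn²⁺]/[Cu²⁺] and the known concentrations, [Mn²⁺] in the numerator gives [Mn²⁺] = 4.4 × 10^-4 M.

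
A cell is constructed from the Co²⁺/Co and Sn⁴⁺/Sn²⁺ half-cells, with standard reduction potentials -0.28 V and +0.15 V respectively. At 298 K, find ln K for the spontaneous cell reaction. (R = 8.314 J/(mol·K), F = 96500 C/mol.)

E°_cell = +0.15 − (-0.28) = 0.43 V, with n = 2 electrons transferred.
At equilibrium E = 0, so the Nernst equation gives ln K = nFE°/RT = (2)(96500)(0.43)/((8.314)(298)) = 33.50.

ln K = 33.5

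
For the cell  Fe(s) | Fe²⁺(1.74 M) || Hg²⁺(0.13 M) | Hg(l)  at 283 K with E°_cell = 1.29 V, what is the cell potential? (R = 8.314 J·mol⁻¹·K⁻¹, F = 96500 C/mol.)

Balancing electrons gives n = 2; the reaction quotient is Q = [Fe²⁺]/[Hg²⁺] = 13.4.
E = E° − (RT/nF) ln Q = 1.29 − (8.314×283)/(2×96500) × (2.594) = 1.290 − 0.032 = 1.258 V.

1.26 V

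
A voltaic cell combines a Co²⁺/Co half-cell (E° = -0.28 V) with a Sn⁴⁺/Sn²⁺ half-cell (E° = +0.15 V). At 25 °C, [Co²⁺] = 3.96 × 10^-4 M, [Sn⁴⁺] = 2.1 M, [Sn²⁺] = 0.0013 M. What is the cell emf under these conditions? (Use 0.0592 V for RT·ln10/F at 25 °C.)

0.626 V

The Sn⁴⁺/Sn²⁺ couple has the higher reduction potential and acts as the cathode, so E°_cell = +0.15 − (-0.28) = 0.43 V.
Balancing electrons gives n = 2; the reaction quotient is Q = [Co²⁺]·[Sn²⁺]/[Sn⁴⁺] = 2.45 × 10^-7.
At 25 °C, E = E° − (0.0592/n) log Q = 0.43 − (0.0592/2)(-6.611) = 0.430 + 0.196 = 0.626 V.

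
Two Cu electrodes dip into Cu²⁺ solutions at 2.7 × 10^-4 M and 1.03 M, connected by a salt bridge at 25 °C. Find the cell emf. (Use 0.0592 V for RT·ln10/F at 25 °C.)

Both half-cells are Cu²⁺/Cu, so E°_cell = 0. The concentrated side is the cathode; the cell reaction moves Cu²⁺ from high to low concentration with n = 2.
Q = [Cu²⁺]_dilute/[Cu²⁺]_conc = 2.7 × 10^-4/1.03 = 2.62 × 10^-4.
E = 0 − (0.0592/2) log Q = −(0.0592/2)(-3.581) = 0.1060 V.

0.11 V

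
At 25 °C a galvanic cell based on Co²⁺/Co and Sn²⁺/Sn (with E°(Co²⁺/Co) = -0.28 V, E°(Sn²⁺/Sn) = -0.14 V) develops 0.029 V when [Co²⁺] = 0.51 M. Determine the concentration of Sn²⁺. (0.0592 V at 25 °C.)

9.1 × 10^-5 M

From the Nernst equation, log Q = n(E° − E)/0.0592 = 2(0.14 − 0.029)/0.0592 = 3.750, so Q = 5620.
With Q = [Co²⁺]/[Sn²⁺] and the known concentrations, [Sn²⁺] in the denominator gives [Sn²⁺] = 9.1 × 10^-5 M.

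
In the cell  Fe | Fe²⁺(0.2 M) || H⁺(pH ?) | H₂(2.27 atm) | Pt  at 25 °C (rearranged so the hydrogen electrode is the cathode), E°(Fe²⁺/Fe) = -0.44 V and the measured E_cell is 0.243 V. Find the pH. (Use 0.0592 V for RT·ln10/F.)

E°_cell = 0.44 V and n = 2.
log Q = n(E° − E)/0.0592 = 2×(0.44 − 0.243)/0.0592 = 6.655.
With Q = [Fe²⁺]·P(H₂) / [H⁺]^2, solving for [H⁺] gives log[H⁺] = -3.499, so pH = 3.50.

pH = 3.50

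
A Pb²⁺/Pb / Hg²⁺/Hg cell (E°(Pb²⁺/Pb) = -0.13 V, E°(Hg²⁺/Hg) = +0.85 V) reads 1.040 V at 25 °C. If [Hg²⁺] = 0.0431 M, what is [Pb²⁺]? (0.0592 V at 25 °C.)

4 × 10^-4 M

From the Nernst equation, log Q = n(E° − E)/0.0592 = 2(0.98 − 1.040)/0.0592 = -2.027, so Q = 0.00940.
With Q = [Pb²⁺]/[Hg²⁺] and the known concentrations, [Pb²⁺] in the numerator gives [Pb²⁺] = 4 × 10^-4 M.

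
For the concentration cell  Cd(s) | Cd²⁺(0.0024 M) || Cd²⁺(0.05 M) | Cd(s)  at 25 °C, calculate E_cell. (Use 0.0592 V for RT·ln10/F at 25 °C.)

0.039 V

Both half-cells are Cd²⁺/Cd, so E°_cell = 0. The concentrated side is the cathode; the cell reaction moves Cd²⁺ from high to low concentration with n = 2.
Q = [Cd²⁺]_dilute/[Cd²⁺]_conc = 0.0024/0.05 = 0.0480.
E = 0 − (0.0592/2) log Q = −(0.0592/2)(-1.319) = 0.0390 V.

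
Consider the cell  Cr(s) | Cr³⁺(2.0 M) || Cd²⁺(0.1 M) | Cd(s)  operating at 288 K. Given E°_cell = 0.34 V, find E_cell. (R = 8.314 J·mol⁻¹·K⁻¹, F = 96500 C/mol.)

Balancing electrons gives n = 6; the reaction quotient is Q = [Cr³⁺]^2/[Cd²⁺]^3 = 4000.
E = E° − (RT/nF) ln Q = 0.34 − (8.314×288)/(6×96500) × (8.294) = 0.340 − 0.034 = 0.306 V.

0.306 V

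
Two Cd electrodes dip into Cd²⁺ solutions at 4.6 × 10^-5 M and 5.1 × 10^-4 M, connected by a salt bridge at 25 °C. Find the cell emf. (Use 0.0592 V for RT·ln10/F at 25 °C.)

0.031 V

Both half-cells are Cd²⁺/Cd, so E°_cell = 0. The concentrated side is the cathode; the cell reaction moves Cd²⁺ from high to low concentration with n = 2.
Q = [Cd²⁺]_dilute/[Cd²⁺]_conc = 4.6 × 10^-5/5.1 × 10^-4 = 0.0902.
E = 0 − (0.0592/2) log Q = −(0.0592/2)(-1.045) = 0.0309 V.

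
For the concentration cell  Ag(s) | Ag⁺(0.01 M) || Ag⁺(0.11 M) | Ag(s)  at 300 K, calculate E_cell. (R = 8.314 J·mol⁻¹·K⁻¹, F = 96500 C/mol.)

0.062 V

Both half-cells are Ag⁺/Ag, so E°_cell = 0. The concentrated side is the cathode; the cell reaction moves Ag⁺ from high to low concentration with n = 1.
Q = [Ag⁺]_dilute/[Ag⁺]_conc = 0.01/0.11 = 0.0909.
E = 0 − (RT/nF) ln Q = −((8.314×300)/(1×96500))(-2.398) = 0.0620 V.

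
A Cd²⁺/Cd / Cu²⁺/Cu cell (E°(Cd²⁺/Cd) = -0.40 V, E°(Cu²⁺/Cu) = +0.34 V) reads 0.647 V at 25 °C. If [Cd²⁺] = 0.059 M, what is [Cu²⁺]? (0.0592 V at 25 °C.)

4.3 × 10^-5 M

From the Nernst equation, log Q = n(E° − E)/0.0592 = 2(0.74 − 0.647)/0.0592 = 3.142, so Q = 1390.
With Q = [Cd²⁺]/[Cu²⁺] and the known concentrations, [Cu²⁺] in the denominator gives [Cu²⁺] = 4.3 × 10^-5 M.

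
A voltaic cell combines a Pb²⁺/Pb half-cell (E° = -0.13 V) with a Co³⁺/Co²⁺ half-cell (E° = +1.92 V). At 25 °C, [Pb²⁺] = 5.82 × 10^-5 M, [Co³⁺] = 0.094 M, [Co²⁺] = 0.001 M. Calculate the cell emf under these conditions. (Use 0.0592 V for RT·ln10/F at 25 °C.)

2.29 V

The Co³⁺/Co²⁺ couple has the higher reduction potential and acts as the cathode, so E°_cell = +1.92 − (-0.13) = 2.05 V.
Balancing electrons gives n = 2; the reaction quotient is Q = [Pb²⁺]·[Co²⁺]^2/[Co³⁺]^2 = 6.59 × 10^-9.
At 25 °C, E = E° − (0.0592/n) log Q = 2.05 − (0.0592/2)(-8.181) = 2.050 + 0.242 = 2.292 V.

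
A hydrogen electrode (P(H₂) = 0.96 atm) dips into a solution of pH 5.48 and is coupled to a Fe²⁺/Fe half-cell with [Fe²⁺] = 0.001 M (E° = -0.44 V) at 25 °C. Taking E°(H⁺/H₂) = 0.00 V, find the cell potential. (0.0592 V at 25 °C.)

0.20 V

The hydrogen couple is the cathode, so E°_cell = 0.44 V; n = 2.
[H⁺] = 10^(−5.48) = 3.3 × 10^-6 M, and Q = [Fe²⁺]·P(H₂) / [H⁺]^2 = 8.76 × 10^7.
E = E° − (0.0592/2) log Q = 0.44 − (0.0592/2)(7.942) = 0.205 V.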